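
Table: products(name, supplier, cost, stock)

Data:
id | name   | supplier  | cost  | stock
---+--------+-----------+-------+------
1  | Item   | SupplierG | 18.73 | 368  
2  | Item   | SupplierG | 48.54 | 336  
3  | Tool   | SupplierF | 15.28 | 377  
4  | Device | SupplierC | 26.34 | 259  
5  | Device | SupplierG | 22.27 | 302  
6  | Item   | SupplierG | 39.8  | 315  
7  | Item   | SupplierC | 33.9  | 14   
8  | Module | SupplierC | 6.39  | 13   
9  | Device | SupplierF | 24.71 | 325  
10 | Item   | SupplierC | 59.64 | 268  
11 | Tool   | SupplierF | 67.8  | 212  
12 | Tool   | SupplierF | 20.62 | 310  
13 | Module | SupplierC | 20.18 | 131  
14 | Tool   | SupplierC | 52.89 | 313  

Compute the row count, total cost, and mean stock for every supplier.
SELECT supplier,
       COUNT(*) as cnt,
       SUM(cost) as total_cost,
       AVG(stock) as avg_stock
FROM products
GROUP BY supplier

Result:
  SupplierC: 6 records, 199.34 total cost, 166.33 avg stock
  SupplierF: 4 records, 128.41 total cost, 306.00 avg stock
  SupplierG: 4 records, 129.34 total cost, 330.25 avg stock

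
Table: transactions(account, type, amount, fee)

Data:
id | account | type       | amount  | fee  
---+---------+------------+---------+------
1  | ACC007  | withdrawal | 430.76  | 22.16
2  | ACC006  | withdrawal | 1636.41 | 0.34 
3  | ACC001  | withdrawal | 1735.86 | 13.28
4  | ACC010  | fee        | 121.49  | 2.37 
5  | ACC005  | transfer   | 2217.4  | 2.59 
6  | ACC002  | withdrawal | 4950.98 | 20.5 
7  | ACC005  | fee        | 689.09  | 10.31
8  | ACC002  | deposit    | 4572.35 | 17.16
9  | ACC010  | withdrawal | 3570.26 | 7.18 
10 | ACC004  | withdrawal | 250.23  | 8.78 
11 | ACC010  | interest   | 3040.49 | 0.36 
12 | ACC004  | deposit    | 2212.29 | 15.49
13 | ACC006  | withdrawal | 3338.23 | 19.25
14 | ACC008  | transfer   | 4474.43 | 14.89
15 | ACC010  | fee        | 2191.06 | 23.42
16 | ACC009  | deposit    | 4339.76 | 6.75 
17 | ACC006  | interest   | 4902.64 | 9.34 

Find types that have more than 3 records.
SELECT type, COUNT(*) as cnt
FROM transactions
GROUP BY type
HAVING COUNT(*) > 3

Result:
  withdrawal: 7

Note: HAVING filters groups after aggregation, WHERE filters rows before.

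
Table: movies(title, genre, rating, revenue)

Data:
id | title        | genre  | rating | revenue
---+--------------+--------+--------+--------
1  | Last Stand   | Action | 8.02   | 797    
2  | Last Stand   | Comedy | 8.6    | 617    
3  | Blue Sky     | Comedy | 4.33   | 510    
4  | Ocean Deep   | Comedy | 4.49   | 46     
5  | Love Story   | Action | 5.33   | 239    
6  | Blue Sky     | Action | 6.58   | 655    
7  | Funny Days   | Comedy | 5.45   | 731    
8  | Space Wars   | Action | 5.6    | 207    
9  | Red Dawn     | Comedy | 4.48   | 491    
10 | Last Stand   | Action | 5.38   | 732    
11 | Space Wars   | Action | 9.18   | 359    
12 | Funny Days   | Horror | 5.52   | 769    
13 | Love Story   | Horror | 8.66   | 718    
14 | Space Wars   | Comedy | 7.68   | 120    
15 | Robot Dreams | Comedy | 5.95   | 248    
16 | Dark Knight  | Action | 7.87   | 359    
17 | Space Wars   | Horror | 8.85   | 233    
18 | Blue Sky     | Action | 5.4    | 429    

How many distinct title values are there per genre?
SELECT genre, COUNT(DISTINCT title)
FROM movies
GROUP BY genre

Result:
  Action: 5 distinct
  Comedy: 7 distinct
  Horror: 3 distinct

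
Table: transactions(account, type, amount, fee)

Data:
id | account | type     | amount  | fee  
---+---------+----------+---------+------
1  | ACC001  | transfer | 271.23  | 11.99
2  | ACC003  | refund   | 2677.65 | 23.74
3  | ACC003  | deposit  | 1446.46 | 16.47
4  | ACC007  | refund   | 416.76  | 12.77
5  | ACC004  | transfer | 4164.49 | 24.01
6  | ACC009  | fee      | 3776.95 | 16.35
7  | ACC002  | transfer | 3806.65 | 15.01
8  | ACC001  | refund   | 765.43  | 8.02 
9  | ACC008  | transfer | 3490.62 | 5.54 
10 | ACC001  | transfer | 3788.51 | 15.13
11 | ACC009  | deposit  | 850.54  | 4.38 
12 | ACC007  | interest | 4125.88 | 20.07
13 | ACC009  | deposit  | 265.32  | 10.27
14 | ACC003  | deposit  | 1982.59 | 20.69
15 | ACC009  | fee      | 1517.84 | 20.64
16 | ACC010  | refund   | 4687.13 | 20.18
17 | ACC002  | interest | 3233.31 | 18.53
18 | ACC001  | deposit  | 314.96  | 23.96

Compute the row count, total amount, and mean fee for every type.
SELECT type,
       COUNT(*) as cnt,
       SUM(amount) as total_amount,
       AVG(fee) as avg_fee
FROM transactions
GROUP BY type

Result:
  deposit: 5 records, 4859.87 total amount, 15.15 avg fee
  fee: 2 records, 5294.79 total amount, 18.50 avg fee
  interest: 2 records, 7359.19 total amount, 19.30 avg fee
  refund: 4 records, 8546.97 total amount, 16.18 avg fee
  transfer: 5 records, 15521.50 total amount, 14.34 avg fee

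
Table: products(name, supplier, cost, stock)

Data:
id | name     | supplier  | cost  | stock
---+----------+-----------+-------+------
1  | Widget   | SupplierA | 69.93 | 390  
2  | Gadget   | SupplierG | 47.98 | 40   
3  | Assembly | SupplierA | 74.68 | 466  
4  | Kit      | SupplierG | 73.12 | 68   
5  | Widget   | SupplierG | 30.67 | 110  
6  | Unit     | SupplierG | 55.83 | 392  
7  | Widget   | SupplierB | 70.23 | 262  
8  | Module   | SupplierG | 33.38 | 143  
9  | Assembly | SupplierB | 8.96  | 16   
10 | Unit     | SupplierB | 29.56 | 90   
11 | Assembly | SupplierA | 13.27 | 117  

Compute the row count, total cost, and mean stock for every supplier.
SELECT supplier,
       COUNT(*) as cnt,
       SUM(cost) as total_cost,
       AVG(stock) as avg_stock
FROM products
GROUP BY supplier

Result:
  SupplierA: 3 records, 157.88 total cost, 324.33 avg stock
  SupplierB: 3 records, 108.75 total cost, 122.67 avg stock
  SupplierG: 5 records, 240.98 total cost, 150.60 avg stock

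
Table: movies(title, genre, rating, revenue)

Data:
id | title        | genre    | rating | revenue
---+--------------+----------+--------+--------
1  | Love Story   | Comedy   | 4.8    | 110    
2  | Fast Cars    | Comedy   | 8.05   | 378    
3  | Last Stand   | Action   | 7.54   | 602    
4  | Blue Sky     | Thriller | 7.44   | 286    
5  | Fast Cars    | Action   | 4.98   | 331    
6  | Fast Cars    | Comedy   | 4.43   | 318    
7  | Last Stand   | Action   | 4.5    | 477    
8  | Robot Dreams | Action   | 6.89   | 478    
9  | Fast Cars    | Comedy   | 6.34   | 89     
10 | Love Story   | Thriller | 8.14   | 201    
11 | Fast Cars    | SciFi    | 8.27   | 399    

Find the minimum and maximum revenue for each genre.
SELECT genre, MIN(revenue), MAX(revenue)
FROM movies
GROUP BY genre

Result:
  Action: min=331, max=602
  Comedy: min=89, max=378
  SciFi: min=399, max=399
  Thriller: min=201, max=286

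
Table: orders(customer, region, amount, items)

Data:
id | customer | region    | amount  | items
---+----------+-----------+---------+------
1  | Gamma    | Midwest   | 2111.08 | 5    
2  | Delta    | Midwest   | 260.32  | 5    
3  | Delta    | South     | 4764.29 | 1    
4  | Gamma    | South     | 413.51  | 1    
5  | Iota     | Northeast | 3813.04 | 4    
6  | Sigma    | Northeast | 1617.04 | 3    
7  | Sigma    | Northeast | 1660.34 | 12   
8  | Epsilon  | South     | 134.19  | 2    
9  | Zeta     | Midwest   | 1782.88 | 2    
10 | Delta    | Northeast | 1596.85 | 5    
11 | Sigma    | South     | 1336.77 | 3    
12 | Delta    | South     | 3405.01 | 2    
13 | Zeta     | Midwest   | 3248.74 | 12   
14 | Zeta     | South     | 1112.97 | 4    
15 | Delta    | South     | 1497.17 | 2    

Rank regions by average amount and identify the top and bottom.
SELECT region, AVG(amount)
FROM orders
GROUP BY region
ORDER BY AVG(amount)

All groups:
  South: 1809.13
  Midwest: 1850.76
  Northeast: 2171.82

Highest: Northeast (2171.82)
Lowest: South (1809.13)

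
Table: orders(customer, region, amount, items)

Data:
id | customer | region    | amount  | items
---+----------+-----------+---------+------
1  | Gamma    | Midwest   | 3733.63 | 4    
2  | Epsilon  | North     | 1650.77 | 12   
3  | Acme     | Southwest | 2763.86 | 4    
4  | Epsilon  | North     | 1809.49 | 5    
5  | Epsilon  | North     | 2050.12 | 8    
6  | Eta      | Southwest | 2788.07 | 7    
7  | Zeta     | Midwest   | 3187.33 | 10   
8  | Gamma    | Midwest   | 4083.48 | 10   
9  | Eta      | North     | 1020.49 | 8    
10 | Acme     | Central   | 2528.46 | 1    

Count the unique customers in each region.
SELECT region, COUNT(DISTINCT customer)
FROM orders
GROUP BY region

Result:
  Central: 1 distinct
  Midwest: 2 distinct
  North: 2 distinct
  Southwest: 2 distinct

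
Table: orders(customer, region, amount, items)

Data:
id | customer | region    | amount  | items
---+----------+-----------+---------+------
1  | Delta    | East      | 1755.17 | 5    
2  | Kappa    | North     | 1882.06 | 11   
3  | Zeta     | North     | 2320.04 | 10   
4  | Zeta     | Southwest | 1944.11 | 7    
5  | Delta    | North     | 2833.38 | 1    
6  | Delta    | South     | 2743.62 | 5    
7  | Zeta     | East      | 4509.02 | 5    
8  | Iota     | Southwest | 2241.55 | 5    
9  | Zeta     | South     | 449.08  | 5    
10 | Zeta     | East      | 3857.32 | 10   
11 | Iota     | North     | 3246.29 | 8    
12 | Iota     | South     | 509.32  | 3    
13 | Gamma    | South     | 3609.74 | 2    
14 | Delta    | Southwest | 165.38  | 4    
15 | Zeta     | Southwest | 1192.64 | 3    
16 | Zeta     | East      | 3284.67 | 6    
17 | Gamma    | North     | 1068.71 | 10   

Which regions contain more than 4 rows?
SELECT region, COUNT(*) as cnt
FROM orders
GROUP BY region
HAVING COUNT(*) > 4

Result:
  North: 5

Note: HAVING filters groups after aggregation, WHERE filters rows before.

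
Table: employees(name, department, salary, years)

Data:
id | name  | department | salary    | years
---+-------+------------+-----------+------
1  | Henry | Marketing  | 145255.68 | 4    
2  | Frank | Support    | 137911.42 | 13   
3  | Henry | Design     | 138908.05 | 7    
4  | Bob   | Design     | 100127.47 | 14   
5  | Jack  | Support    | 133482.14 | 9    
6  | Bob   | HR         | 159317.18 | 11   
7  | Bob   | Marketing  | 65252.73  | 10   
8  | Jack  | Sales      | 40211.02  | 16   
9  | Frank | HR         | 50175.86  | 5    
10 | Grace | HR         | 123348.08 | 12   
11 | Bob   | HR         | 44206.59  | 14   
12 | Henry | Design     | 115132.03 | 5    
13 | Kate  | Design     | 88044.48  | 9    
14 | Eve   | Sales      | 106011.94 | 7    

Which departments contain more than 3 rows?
SELECT department, COUNT(*) as cnt
FROM employees
GROUP BY department
HAVING COUNT(*) > 3

Result:
  Design: 4
  HR: 4

Note: HAVING filters groups after aggregation, WHERE filters rows before.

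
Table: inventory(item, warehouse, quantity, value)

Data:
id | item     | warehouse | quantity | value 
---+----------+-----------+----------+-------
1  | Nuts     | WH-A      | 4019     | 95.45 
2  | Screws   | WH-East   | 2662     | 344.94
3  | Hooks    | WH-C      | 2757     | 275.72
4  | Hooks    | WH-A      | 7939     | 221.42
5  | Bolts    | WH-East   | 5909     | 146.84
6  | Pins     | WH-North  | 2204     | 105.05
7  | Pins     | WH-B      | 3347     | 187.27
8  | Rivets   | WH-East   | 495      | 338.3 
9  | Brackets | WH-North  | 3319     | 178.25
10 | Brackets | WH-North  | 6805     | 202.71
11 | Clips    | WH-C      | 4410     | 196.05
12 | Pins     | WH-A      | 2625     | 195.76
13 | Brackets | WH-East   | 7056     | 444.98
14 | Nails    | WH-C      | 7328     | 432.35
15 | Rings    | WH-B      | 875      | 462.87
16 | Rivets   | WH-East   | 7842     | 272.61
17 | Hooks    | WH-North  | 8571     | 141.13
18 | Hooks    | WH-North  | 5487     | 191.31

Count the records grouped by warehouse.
SELECT warehouse, COUNT(*) as count
FROM inventory
GROUP BY warehouse

Result:
  WH-A: 3
  WH-B: 2
  WH-C: 3
  WH-East: 5
  WH-North: 5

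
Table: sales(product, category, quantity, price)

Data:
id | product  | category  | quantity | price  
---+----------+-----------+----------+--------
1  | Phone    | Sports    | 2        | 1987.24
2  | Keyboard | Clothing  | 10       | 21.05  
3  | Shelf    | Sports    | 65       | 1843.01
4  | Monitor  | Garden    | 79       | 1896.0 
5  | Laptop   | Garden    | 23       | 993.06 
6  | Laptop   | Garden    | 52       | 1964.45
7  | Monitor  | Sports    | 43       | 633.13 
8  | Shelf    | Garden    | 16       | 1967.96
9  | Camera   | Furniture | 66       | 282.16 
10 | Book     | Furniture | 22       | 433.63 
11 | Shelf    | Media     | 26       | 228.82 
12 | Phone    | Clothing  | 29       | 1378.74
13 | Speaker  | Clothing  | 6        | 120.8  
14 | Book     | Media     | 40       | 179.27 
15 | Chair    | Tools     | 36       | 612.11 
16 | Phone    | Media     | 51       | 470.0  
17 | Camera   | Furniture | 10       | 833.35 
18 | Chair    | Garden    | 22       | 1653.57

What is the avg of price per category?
SELECT category, AVG(price) as result
FROM sales
GROUP BY category

Result:
  Clothing: 506.86
  Furniture: 516.38
  Garden: 1695.01
  Media: 292.70
  Sports: 1487.79
  Tools: 612.11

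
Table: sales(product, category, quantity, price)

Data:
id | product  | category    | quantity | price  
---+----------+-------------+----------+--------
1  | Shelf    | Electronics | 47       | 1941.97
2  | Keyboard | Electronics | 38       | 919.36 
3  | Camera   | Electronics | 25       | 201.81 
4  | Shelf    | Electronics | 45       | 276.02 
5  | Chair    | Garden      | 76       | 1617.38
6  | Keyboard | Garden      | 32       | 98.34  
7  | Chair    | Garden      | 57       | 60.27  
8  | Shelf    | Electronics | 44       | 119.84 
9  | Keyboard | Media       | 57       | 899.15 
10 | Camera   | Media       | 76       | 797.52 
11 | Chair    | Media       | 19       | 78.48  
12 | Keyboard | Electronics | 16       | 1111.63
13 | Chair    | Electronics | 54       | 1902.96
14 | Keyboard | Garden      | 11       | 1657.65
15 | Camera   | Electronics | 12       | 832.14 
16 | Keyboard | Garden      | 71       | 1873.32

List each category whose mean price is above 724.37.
SELECT category, AVG(price)
FROM sales
GROUP BY category
HAVING AVG(price) > 724.37

Result:
  Electronics: avg=913.22
  Garden: avg=1061.39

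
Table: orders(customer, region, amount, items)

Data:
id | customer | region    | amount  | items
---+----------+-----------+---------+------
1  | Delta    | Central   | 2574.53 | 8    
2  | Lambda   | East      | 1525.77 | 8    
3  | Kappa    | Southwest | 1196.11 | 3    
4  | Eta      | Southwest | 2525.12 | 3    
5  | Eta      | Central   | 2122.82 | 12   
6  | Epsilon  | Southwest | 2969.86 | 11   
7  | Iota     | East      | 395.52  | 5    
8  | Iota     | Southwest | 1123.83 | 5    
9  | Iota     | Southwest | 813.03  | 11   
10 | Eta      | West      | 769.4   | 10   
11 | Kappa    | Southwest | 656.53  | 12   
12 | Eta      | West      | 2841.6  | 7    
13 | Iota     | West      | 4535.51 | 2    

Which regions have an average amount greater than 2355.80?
SELECT region, AVG(amount)
FROM orders
GROUP BY region
HAVING AVG(amount) > 2355.80

Result:
  West: avg=2715.50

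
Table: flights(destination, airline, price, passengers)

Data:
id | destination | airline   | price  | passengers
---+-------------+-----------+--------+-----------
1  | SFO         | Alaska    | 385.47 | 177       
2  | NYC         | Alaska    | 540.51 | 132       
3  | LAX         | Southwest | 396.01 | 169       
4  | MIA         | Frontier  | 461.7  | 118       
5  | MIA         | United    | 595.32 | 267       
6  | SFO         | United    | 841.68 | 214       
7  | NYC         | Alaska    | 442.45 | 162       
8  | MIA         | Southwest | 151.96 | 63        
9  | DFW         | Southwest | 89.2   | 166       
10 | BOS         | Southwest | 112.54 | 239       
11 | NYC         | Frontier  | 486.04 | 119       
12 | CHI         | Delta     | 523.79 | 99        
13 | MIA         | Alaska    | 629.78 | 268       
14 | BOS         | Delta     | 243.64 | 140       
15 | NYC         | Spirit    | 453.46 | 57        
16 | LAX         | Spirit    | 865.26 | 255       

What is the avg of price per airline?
SELECT airline, AVG(price) as result
FROM flights
GROUP BY airline

Result:
  Alaska: 499.55
  Delta: 383.72
  Frontier: 473.87
  Southwest: 187.43
  Spirit: 659.36
  United: 718.50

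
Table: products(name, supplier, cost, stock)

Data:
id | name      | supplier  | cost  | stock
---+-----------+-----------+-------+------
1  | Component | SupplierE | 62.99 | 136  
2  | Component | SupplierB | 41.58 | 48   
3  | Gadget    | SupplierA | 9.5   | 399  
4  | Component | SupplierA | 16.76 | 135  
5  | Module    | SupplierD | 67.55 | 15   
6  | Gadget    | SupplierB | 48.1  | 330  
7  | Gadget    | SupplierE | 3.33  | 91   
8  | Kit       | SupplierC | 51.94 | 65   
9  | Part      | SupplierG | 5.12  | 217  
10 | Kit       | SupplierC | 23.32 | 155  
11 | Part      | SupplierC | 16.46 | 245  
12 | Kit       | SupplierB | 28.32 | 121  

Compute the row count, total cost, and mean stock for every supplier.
SELECT supplier,
       COUNT(*) as cnt,
       SUM(cost) as total_cost,
       AVG(stock) as avg_stock
FROM products
GROUP BY supplier

Result:
  SupplierA: 2 records, 26.26 total cost, 267.00 avg stock
  SupplierB: 3 records, 118.00 total cost, 166.33 avg stock
  SupplierC: 3 records, 91.72 total cost, 155.00 avg stock
  SupplierD: 1 records, 67.55 total cost, 15.00 avg stock
  SupplierE: 2 records, 66.32 total cost, 113.50 avg stock
  SupplierG: 1 records, 5.12 total cost, 217.00 avg stock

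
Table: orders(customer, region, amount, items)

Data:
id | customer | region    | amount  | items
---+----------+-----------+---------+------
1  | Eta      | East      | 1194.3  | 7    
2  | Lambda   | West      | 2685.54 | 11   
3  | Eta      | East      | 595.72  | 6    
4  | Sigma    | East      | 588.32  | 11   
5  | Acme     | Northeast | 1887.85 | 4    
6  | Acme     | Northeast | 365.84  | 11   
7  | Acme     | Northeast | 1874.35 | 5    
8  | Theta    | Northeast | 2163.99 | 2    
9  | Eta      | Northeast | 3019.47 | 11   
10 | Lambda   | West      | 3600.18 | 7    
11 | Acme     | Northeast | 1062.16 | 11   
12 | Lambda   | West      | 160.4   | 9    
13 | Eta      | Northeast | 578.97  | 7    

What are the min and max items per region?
SELECT region, MIN(items), MAX(items)
FROM orders
GROUP BY region

Result:
  East: min=6, max=11
  Northeast: min=2, max=11
  West: min=7, max=11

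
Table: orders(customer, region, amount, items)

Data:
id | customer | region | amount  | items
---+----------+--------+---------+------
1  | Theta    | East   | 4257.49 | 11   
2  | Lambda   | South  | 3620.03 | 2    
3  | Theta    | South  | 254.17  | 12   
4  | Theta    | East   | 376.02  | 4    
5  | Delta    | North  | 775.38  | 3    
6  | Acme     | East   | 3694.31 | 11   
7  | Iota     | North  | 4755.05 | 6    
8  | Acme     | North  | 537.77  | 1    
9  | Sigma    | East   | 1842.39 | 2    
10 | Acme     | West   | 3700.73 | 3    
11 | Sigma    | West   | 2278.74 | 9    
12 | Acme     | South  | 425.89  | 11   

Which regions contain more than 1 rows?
SELECT region, COUNT(*) as cnt
FROM orders
GROUP BY region
HAVING COUNT(*) > 1

Result:
  East: 4
  North: 3
  South: 3
  West: 2

Note: HAVING filters groups after aggregation, WHERE filters rows before.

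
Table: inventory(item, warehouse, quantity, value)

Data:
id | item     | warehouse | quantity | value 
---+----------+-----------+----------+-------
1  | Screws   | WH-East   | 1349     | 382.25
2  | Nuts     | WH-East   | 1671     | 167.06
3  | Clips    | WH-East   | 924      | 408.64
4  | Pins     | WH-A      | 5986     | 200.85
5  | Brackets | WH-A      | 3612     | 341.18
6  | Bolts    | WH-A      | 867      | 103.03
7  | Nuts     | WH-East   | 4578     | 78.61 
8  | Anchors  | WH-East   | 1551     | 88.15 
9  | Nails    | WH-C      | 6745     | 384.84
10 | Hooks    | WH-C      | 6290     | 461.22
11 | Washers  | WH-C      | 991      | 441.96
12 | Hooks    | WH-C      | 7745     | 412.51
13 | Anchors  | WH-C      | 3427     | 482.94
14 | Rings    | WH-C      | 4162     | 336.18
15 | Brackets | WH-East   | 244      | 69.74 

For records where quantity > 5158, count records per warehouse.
SELECT warehouse, COUNT(*)
FROM inventory
WHERE quantity > 5158
GROUP BY warehouse

Note: WHERE filters rows before grouping.

Result:
  WH-A: 1
  WH-C: 3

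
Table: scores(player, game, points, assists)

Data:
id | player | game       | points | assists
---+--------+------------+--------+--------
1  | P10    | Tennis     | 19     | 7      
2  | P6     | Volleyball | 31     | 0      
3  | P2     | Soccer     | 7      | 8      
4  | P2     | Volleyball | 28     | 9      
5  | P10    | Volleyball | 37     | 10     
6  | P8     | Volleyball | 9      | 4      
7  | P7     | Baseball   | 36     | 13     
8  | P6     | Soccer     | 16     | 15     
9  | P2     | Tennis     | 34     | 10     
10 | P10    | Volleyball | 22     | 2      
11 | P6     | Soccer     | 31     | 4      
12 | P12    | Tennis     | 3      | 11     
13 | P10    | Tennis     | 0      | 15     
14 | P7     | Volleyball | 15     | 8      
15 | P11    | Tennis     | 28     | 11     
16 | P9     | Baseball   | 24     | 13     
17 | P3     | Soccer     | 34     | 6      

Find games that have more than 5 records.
SELECT game, COUNT(*) as cnt
FROM scores
GROUP BY game
HAVING COUNT(*) > 5

Result:
  Volleyball: 6

Note: HAVING filters groups after aggregation, WHERE filters rows before.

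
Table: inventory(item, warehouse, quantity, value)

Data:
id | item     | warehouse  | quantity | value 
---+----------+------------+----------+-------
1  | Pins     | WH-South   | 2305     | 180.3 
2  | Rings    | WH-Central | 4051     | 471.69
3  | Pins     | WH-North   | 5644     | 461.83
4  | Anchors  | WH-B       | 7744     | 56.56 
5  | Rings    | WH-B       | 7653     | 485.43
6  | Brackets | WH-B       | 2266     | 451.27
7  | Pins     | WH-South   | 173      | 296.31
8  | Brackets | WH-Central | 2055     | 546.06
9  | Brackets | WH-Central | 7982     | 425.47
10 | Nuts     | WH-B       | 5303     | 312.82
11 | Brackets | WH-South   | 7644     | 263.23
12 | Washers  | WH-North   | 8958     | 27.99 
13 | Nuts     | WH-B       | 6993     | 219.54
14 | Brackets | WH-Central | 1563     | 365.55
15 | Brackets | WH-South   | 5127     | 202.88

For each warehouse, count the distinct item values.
SELECT warehouse, COUNT(DISTINCT item)
FROM inventory
GROUP BY warehouse

Result:
  WH-B: 4 distinct
  WH-Central: 2 distinct
  WH-North: 2 distinct
  WH-South: 2 distinct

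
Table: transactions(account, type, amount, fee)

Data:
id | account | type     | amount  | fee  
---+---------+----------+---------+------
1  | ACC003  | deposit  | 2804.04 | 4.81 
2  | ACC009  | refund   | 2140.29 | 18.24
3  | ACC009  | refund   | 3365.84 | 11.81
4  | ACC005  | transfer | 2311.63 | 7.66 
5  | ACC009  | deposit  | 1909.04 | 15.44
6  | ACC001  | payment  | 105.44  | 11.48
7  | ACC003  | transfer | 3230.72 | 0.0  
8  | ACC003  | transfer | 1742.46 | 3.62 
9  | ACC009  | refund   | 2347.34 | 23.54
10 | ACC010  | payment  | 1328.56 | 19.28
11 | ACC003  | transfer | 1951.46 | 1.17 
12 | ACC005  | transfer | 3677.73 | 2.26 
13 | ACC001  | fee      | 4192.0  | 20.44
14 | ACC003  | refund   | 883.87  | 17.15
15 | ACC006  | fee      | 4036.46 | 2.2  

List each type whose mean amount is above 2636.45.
SELECT type, AVG(amount)
FROM transactions
GROUP BY type
HAVING AVG(amount) > 2636.45

Result:
  fee: avg=4114.23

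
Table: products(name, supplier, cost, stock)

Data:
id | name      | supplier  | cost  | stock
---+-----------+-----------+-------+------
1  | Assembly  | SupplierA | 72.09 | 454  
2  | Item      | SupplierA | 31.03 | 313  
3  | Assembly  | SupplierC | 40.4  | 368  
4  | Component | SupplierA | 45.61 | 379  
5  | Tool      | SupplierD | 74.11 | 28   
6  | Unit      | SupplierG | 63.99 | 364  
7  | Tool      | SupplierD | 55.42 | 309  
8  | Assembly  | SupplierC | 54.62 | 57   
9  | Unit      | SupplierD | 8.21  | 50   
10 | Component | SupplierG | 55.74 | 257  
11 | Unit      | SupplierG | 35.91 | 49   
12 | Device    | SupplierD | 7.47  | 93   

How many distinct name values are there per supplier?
SELECT supplier, COUNT(DISTINCT name)
FROM products
GROUP BY supplier

Result:
  SupplierA: 3 distinct
  SupplierC: 1 distinct
  SupplierD: 3 distinct
  SupplierG: 2 distinct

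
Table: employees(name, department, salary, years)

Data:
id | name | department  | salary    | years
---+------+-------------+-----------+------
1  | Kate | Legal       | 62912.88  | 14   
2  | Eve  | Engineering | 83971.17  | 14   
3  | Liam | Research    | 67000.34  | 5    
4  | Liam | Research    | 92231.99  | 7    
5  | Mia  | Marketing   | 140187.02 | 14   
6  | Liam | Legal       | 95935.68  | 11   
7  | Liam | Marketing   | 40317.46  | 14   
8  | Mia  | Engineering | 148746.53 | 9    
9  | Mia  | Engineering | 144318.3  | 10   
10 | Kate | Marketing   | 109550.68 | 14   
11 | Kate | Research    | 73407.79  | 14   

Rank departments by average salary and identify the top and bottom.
SELECT department, AVG(salary)
FROM employees
GROUP BY department
ORDER BY AVG(salary)

All groups:
  Research: 77546.71
  Legal: 79424.28
  Marketing: 96685.05
  Engineering: 125678.67

Highest: Engineering (125678.67)
Lowest: Research (77546.71)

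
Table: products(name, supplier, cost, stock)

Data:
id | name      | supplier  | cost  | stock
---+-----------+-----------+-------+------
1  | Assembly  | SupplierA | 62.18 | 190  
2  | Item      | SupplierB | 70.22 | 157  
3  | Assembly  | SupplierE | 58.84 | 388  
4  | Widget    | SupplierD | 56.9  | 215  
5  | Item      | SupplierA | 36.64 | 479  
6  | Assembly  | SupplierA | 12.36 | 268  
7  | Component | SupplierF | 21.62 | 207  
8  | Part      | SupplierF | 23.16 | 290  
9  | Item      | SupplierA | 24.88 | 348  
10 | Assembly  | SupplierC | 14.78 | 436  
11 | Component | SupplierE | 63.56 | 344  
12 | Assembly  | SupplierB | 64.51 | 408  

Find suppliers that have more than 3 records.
SELECT supplier, COUNT(*) as cnt
FROM products
GROUP BY supplier
HAVING COUNT(*) > 3

Result:
  SupplierA: 4

Note: HAVING filters groups after aggregation, WHERE filters rows before.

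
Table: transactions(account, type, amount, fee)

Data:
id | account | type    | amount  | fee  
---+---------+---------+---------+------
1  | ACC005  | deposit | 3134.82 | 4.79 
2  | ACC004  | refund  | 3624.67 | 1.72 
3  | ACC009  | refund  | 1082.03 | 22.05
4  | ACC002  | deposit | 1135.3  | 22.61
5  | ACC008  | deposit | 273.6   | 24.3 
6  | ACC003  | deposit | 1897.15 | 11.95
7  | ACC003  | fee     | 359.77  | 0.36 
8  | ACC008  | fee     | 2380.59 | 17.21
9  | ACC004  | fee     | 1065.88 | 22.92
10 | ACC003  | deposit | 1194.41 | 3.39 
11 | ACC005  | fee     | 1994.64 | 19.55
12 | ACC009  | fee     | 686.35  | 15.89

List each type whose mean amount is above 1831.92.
SELECT type, AVG(amount)
FROM transactions
GROUP BY type
HAVING AVG(amount) > 1831.92

Result:
  refund: avg=2353.35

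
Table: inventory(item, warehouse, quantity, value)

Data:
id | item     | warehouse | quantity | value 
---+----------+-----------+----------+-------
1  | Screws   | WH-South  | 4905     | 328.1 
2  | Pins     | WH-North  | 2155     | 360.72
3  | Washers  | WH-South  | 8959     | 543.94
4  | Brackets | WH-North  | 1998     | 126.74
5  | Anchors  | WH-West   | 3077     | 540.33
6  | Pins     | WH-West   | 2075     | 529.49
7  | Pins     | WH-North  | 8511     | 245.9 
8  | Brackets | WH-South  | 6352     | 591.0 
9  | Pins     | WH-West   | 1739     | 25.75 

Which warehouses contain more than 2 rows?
SELECT warehouse, COUNT(*) as cnt
FROM inventory
GROUP BY warehouse
HAVING COUNT(*) > 2

Result:
  WH-North: 3
  WH-South: 3
  WH-West: 3

Note: HAVING filters groups after aggregation, WHERE filters rows before.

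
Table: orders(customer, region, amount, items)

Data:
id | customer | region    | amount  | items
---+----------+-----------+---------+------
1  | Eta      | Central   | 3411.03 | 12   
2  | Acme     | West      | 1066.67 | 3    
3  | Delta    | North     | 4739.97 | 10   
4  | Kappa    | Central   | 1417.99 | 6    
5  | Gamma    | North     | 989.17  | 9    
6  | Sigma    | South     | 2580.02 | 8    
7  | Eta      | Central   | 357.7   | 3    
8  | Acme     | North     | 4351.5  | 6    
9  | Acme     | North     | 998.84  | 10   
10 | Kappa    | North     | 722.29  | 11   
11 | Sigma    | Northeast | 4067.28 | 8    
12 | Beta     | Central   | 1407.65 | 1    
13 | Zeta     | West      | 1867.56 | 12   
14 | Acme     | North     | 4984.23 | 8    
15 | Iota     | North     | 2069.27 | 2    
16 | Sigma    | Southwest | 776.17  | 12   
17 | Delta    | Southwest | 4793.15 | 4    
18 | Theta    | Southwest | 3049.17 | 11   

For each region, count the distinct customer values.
SELECT region, COUNT(DISTINCT customer)
FROM orders
GROUP BY region

Result:
  Central: 3 distinct
  North: 5 distinct
  Northeast: 1 distinct
  South: 1 distinct
  Southwest: 3 distinct
  West: 2 distinct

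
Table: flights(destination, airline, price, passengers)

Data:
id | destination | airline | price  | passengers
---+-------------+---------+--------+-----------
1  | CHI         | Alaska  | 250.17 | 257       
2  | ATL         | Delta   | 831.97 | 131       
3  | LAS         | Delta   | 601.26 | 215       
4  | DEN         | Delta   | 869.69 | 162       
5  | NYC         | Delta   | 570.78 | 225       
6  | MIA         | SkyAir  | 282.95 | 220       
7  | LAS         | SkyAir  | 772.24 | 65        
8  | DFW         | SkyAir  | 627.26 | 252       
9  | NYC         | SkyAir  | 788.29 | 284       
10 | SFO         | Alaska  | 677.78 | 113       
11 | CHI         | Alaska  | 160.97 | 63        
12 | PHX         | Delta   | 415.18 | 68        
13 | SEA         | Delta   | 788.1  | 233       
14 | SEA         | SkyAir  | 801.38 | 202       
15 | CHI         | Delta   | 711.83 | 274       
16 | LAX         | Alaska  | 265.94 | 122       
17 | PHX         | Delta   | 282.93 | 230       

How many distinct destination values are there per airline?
SELECT airline, COUNT(DISTINCT destination)
FROM flights
GROUP BY airline

Result:
  Alaska: 3 distinct
  Delta: 7 distinct
  SkyAir: 5 distinct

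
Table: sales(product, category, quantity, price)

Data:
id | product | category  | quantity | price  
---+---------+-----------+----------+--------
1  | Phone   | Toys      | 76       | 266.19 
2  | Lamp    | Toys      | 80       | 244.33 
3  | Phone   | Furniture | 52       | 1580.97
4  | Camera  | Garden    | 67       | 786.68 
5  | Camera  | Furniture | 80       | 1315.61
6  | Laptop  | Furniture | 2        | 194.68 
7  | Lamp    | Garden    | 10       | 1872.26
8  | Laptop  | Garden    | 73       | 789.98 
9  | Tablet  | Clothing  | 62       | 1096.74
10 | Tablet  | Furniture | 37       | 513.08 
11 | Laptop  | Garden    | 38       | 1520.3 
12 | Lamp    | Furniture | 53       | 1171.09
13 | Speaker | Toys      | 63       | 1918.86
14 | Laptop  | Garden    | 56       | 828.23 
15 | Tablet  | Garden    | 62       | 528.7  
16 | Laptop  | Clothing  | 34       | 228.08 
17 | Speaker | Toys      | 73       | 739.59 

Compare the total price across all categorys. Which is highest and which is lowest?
SELECT category, SUM(price)
FROM sales
GROUP BY category
ORDER BY SUM(price)

All groups:
  Clothing: 1324.82
  Toys: 3168.97
  Furniture: 4775.43
  Garden: 6326.15

Highest: Garden (6326.15)
Lowest: Clothing (1324.82)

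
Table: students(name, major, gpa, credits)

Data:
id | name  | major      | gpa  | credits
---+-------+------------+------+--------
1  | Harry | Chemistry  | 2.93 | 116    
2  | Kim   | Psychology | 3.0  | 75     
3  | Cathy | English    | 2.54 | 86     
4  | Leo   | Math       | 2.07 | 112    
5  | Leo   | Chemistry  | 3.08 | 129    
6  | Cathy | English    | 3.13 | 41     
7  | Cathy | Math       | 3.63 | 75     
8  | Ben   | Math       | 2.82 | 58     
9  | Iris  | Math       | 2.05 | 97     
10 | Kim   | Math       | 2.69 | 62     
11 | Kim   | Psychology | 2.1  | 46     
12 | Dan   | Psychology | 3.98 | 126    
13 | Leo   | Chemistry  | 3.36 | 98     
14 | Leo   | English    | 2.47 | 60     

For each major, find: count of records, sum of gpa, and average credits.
SELECT major,
       COUNT(*) as cnt,
       SUM(gpa) as total_gpa,
       AVG(credits) as avg_credits
FROM students
GROUP BY major

Result:
  Chemistry: 3 records, 9.37 total gpa, 114.33 avg credits
  English: 3 records, 8.14 total gpa, 62.33 avg credits
  Math: 5 records, 13.26 total gpa, 80.80 avg credits
  Psychology: 3 records, 9.08 total gpa, 82.33 avg credits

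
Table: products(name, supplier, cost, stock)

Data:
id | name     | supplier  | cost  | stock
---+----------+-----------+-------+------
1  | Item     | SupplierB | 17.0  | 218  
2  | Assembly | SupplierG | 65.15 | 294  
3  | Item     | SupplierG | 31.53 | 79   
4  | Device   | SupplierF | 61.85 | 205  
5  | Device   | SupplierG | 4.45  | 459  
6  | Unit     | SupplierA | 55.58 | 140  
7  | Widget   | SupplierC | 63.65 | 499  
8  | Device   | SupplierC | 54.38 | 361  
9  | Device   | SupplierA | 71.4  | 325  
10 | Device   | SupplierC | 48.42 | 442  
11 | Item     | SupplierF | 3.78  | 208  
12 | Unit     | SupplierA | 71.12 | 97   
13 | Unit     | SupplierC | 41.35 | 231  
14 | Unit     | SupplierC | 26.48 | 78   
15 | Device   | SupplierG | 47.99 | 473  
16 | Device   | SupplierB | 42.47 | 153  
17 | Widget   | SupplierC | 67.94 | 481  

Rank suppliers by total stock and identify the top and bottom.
SELECT supplier, SUM(stock)
FROM products
GROUP BY supplier
ORDER BY SUM(stock)

All groups:
  SupplierB: 371
  SupplierF: 413
  SupplierA: 562
  SupplierG: 1305
  SupplierC: 2092

Highest: SupplierC (2092)
Lowest: SupplierB (371)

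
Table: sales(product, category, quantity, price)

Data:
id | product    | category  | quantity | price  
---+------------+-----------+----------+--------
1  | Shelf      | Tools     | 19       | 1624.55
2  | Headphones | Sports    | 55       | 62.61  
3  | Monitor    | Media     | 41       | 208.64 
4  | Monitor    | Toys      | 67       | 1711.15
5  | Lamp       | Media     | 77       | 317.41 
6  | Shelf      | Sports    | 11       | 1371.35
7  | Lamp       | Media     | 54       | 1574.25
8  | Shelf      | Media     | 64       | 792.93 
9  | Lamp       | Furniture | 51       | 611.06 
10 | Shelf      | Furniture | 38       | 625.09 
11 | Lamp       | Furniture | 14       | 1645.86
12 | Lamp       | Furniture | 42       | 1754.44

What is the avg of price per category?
SELECT category, AVG(price) as result
FROM sales
GROUP BY category

Result:
  Furniture: 1159.11
  Media: 723.31
  Sports: 716.98
  Tools: 1624.55
  Toys: 1711.15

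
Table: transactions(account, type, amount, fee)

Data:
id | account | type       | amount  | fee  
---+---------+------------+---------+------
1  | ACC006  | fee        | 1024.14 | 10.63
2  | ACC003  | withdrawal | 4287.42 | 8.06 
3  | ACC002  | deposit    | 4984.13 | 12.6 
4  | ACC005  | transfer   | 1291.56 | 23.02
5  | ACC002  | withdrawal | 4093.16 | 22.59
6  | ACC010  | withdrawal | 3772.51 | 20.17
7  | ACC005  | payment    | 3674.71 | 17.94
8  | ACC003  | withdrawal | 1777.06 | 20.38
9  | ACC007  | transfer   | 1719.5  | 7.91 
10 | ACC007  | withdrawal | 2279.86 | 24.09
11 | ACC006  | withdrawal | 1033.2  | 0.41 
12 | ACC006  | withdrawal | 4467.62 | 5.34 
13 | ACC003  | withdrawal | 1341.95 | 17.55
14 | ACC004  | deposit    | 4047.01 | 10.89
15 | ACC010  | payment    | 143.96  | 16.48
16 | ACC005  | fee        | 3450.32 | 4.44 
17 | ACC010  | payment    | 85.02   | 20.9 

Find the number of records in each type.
SELECT type, COUNT(*) as count
FROM transactions
GROUP BY type

Result:
  deposit: 2
  fee: 2
  payment: 3
  transfer: 2
  withdrawal: 8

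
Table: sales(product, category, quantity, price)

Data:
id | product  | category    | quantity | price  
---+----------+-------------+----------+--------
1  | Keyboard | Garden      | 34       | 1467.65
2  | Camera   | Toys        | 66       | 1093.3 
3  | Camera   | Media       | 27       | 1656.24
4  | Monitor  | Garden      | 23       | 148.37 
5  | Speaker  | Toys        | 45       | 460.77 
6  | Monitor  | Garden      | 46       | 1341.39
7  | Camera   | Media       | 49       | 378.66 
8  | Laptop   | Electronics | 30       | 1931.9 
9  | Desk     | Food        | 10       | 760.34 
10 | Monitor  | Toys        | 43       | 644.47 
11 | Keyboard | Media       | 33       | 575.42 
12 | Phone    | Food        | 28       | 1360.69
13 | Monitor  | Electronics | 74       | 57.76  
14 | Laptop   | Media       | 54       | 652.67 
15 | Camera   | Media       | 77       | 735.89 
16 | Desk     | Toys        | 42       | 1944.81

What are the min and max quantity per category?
SELECT category, MIN(quantity), MAX(quantity)
FROM sales
GROUP BY category

Result:
  Electronics: min=30, max=74
  Food: min=10, max=28
  Garden: min=23, max=46
  Media: min=27, max=77
  Toys: min=42, max=66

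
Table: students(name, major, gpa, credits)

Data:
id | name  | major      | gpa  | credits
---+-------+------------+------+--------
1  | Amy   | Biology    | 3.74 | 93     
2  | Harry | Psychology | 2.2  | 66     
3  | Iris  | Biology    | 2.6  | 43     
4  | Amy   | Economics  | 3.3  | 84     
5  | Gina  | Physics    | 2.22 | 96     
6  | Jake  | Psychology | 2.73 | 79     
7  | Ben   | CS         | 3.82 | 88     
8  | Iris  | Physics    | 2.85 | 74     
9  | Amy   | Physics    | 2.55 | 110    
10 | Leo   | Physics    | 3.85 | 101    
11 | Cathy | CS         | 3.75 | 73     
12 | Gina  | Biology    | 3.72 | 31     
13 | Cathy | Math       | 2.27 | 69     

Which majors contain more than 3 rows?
SELECT major, COUNT(*) as cnt
FROM students
GROUP BY major
HAVING COUNT(*) > 3

Result:
  Physics: 4

Note: HAVING filters groups after aggregation, WHERE filters rows before.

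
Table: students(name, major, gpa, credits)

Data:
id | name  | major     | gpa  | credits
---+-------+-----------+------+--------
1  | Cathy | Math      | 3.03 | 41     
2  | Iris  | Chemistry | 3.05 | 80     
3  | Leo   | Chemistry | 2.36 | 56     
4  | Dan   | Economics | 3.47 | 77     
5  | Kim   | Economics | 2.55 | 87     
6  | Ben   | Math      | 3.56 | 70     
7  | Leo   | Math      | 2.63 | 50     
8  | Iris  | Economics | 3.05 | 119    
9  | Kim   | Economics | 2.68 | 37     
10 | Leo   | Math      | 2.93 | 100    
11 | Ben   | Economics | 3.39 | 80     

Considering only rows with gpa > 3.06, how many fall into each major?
SELECT major, COUNT(*)
FROM students
WHERE gpa > 3.06
GROUP BY major

Note: WHERE filters rows before grouping.

Result:
  Economics: 2
  Math: 1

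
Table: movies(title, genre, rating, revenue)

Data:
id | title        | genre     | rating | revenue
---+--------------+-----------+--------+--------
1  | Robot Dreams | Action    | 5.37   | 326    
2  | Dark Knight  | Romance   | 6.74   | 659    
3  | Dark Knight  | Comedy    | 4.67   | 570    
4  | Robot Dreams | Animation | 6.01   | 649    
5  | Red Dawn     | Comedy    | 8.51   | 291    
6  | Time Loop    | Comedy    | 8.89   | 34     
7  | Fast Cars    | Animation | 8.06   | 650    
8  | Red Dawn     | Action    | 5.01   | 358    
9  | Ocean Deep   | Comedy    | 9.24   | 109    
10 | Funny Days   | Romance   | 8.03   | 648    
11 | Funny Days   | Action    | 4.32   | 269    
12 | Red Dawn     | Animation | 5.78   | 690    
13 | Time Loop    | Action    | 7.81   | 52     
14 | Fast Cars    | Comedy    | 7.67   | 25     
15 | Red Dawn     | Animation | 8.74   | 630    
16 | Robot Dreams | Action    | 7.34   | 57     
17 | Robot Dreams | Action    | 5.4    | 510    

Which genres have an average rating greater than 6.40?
SELECT genre, AVG(rating)
FROM movies
GROUP BY genre
HAVING AVG(rating) > 6.40

Result:
  Animation: avg=7.15
  Comedy: avg=7.80
  Romance: avg=7.39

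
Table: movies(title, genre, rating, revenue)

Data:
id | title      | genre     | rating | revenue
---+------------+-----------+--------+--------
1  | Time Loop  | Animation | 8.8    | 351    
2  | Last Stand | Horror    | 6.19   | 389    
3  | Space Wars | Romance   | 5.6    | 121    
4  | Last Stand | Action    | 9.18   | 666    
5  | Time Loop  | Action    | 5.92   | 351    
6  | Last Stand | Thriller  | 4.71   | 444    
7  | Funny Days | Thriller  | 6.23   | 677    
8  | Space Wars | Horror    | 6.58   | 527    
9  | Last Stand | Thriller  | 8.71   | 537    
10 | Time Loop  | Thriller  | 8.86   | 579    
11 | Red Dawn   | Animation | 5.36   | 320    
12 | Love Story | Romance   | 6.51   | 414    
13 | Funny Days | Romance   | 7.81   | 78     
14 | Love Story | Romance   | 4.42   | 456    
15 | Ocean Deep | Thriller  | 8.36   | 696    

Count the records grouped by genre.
SELECT genre, COUNT(*) as count
FROM movies
GROUP BY genre

Result:
  Action: 2
  Animation: 2
  Horror: 2
  Romance: 4
  Thriller: 5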